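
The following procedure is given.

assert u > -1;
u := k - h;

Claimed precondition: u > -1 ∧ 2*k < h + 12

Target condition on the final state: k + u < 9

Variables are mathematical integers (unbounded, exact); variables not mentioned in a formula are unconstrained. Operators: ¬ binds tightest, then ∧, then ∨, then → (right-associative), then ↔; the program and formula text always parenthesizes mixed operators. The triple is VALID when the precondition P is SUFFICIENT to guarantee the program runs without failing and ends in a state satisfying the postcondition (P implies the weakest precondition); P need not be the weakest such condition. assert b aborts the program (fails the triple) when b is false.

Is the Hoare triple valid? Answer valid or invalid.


Working backward. After the program, k + u < 9 must hold.
Before u := k - h: 2*k < h + 9
Before assert u > -1: u > -1 ∧ 2*k < h + 9
The weakest precondition is u > -1 ∧ 2*k < h + 9.
Check whether u > -1 ∧ 2*k < h + 12 implies it.
Countermodel: at the initial state h = 1, k = 5, u = 0, the precondition holds but the weakest precondition fails.
Answer: invalid


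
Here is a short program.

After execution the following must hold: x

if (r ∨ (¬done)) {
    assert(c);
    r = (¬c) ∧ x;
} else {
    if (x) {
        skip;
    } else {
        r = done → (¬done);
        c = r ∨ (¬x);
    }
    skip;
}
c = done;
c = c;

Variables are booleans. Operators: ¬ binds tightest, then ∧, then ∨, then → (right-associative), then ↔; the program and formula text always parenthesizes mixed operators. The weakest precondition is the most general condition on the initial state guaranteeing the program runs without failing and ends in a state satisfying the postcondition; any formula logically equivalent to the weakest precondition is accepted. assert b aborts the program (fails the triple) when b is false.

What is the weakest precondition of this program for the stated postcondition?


Working backward. After the program, x must hold.
Before c := c: x
Before c := done: x
Then branch requires c ∧ x; else branch requires (¬x) → x.
Before the if: ((r ∨ (¬done)) → (c ∧ x)) ∧ ((¬(r ∨ (¬done))) → ((¬x) → x))
Answer: WP = ((r ∨ (¬done)) → (c ∧ x)) ∧ ((¬(r ∨ (¬done))) → ((¬x) → x))


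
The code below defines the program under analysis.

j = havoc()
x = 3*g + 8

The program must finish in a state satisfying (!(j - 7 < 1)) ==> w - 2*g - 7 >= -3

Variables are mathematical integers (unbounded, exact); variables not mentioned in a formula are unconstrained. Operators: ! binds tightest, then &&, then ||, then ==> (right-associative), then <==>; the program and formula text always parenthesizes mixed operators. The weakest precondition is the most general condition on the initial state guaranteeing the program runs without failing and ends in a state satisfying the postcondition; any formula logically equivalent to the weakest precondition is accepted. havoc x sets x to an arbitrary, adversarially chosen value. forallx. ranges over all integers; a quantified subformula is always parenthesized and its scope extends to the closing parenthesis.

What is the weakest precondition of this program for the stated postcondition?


Working backward. After the program, the postcondition (!(j - 7 < 1)) ==> w - 2*g - 7 >= -3 must hold; in canonical form it is (!(j < 8)) ==> w >= 2*g + 4.
Before x := 3*g + 8: (!(j < 8)) ==> w >= 2*g + 4
Before havoc j: forall j_1. ((!(j_1 < 8)) ==> w >= 2*g + 4)
Answer: WP = forall j_1. ((!(j_1 < 8)) ==> w >= 2*g + 4)


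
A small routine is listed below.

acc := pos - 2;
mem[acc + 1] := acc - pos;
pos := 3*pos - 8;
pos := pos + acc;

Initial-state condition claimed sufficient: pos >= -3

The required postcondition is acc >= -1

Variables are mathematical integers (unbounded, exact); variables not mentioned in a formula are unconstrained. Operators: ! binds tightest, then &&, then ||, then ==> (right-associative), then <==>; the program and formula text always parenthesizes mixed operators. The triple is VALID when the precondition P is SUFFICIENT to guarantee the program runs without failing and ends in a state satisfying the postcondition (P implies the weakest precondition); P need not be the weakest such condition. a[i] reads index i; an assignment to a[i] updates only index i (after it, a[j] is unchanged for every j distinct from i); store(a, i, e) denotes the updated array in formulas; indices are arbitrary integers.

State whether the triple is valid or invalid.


Working backward. After the program, acc >= -1 must hold.
Before pos := pos + acc: acc >= -1
Before pos := 3*pos - 8: acc >= -1
Before mem[acc + 1] := acc - pos: acc >= -1
Before acc := pos - 2: pos >= 1
The weakest precondition is pos >= 1.
Check whether pos >= -3 implies it.
Countermodel: at the initial state pos = -3, the precondition holds but the weakest precondition fails.
Answer: invalid


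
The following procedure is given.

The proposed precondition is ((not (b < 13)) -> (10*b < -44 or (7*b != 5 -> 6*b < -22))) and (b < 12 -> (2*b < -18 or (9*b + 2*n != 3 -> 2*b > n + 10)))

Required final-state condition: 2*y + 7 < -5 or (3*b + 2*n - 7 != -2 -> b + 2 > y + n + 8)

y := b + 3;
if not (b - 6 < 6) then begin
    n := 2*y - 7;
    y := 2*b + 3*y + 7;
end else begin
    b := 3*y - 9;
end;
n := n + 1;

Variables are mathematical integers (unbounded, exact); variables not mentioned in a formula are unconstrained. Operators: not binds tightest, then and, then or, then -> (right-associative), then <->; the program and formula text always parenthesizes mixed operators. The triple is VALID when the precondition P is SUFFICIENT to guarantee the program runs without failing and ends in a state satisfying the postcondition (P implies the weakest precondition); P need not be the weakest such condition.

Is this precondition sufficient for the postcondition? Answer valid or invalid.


Working backward. After the program, the postcondition 2*y + 7 < -5 or (3*b + 2*n - 7 != -2 -> b + 2 > y + n + 8) must hold; in canonical form it is 2*y < -12 or (3*b + 2*n != 5 -> b > n + y + 6).
Before n := n + 1: 2*y < -12 or (3*b + 2*n != 3 -> b > n + y + 7)
Then branch requires 4*b + 6*y < -26 or (3*b + 4*y != 17 -> b + 5*y < -7); else branch requires 2*y < -12 or (2*n + 9*y != 30 -> 2*y > n + 16).
Before the if: ((not (b < 12)) -> (4*b + 6*y < -26 or (3*b + 4*y != 17 -> b + 5*y < -7))) and (b < 12 -> (2*y < -12 or (2*n + 9*y != 30 -> 2*y > n + 16)))
Before y := b + 3: ((not (b < 12)) -> (10*b < -44 or (7*b != 5 -> 6*b < -22))) and (b < 12 -> (2*b < -18 or (9*b + 2*n != 3 -> 2*b > n + 10)))
The weakest precondition is ((not (b < 12)) -> (10*b < -44 or (7*b != 5 -> 6*b < -22))) and (b < 12 -> (2*b < -18 or (9*b + 2*n != 3 -> 2*b > n + 10))).
Check whether ((not (b < 13)) -> (10*b < -44 or (7*b != 5 -> 6*b < -22))) and (b < 12 -> (2*b < -18 or (9*b + 2*n != 3 -> 2*b > n + 10))) implies it.
Countermodel: at the initial state b = 12, n = 0, the precondition holds but the weakest precondition fails.
Answer: invalid


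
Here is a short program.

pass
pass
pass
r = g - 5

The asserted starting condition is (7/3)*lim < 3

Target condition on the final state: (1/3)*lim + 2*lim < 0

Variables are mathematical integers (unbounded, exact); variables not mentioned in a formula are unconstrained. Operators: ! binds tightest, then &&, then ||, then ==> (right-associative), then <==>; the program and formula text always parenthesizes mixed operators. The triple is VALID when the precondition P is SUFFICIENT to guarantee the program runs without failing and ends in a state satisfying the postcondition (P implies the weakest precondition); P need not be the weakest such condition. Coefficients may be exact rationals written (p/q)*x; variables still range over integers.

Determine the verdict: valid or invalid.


Working backward. After the program, the postcondition (1/3)*lim + 2*lim < 0 must hold; in canonical form it is (7/3)*lim < 0.
Before r := g - 5: (7/3)*lim < 0
Before skip: (7/3)*lim < 0
Before skip: (7/3)*lim < 0
Before skip: (7/3)*lim < 0
The weakest precondition is (7/3)*lim < 0.
Check whether (7/3)*lim < 3 implies it.
Countermodel: at the initial state lim = 0, the precondition holds but the weakest precondition fails.
Answer: invalid


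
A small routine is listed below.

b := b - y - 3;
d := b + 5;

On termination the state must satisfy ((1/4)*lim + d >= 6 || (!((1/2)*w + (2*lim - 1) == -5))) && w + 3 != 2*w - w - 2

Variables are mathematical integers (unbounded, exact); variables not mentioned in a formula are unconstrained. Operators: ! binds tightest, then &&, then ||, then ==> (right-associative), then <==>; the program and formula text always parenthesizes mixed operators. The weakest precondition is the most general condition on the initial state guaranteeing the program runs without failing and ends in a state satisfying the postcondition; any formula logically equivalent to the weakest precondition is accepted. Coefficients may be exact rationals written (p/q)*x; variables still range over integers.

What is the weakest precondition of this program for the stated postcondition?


Working backward. After the program, the postcondition ((1/4)*lim + d >= 6 || (!((1/2)*w + (2*lim - 1) == -5))) && w + 3 != 2*w - w - 2 must hold; in canonical form it is d + (1/4)*lim >= 6 || (!(2*lim + (1/2)*w == -4)).
Before d := b + 5: b + (1/4)*lim >= 1 || (!(2*lim + (1/2)*w == -4))
Before b := b - y - 3: b + (1/4)*lim >= y + 4 || (!(2*lim + (1/2)*w == -4))
Answer: WP = b + (1/4)*lim >= y + 4 || (!(2*lim + (1/2)*w == -4))


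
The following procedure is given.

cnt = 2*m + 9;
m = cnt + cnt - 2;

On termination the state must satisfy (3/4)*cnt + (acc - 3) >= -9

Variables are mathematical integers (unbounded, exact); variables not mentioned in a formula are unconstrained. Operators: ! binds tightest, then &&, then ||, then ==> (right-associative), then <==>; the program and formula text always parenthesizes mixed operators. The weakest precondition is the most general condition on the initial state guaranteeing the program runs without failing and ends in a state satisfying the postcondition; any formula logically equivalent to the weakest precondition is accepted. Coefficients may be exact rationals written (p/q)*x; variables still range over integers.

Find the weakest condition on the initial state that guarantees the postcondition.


Working backward. After the program, the postcondition (3/4)*cnt + (acc - 3) >= -9 must hold; in canonical form it is acc + (3/4)*cnt >= -6.
Before m := cnt + cnt - 2: acc + (3/4)*cnt >= -6
Before cnt := 2*m + 9: acc + (3/2)*m >= -51/4
Answer: WP = acc + (3/2)*m >= -51/4


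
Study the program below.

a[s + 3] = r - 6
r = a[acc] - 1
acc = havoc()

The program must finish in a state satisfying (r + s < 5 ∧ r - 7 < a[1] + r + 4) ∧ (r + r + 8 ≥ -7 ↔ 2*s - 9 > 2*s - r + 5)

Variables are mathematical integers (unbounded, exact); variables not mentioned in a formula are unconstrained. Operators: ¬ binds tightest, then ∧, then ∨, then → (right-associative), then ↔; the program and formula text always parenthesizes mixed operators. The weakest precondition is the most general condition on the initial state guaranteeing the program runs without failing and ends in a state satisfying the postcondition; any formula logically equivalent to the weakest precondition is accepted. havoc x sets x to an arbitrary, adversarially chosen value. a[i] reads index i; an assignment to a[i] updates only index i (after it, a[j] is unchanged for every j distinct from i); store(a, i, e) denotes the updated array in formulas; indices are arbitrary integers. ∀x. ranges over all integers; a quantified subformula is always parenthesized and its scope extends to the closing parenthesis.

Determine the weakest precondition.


Working backward. After the program, the postcondition (r + s < 5 ∧ r - 7 < a[1] + r + 4) ∧ (r + r + 8 ≥ -7 ↔ 2*s - 9 > 2*s - r + 5) must hold; in canonical form it is r + s < 5 ∧ a[1] > -11 ∧ (2*r ≥ -15 ↔ r > 14).
Before havoc acc: r + s < 5 ∧ a[1] > -11 ∧ (2*r ≥ -15 ↔ r > 14)
Before r := a[acc] - 1: a[acc] + s < 6 ∧ a[1] > -11 ∧ (2*a[acc] ≥ -13 ↔ a[acc] > 15)
Before a[s + 3] := r - 6: store(a, s + 3, r - 6)[acc] + s < 6 ∧ store(a, s + 3, r - 6)[1] > -11 ∧ (2*store(a, s + 3, r - 6)[acc] ≥ -13 ↔ store(a, s + 3, r - 6)[acc] > 15)
Answer: WP = store(a, s + 3, r - 6)[acc] + s < 6 ∧ store(a, s + 3, r - 6)[1] > -11 ∧ (2*store(a, s + 3, r - 6)[acc] ≥ -13 ↔ store(a, s + 3, r - 6)[acc] > 15)


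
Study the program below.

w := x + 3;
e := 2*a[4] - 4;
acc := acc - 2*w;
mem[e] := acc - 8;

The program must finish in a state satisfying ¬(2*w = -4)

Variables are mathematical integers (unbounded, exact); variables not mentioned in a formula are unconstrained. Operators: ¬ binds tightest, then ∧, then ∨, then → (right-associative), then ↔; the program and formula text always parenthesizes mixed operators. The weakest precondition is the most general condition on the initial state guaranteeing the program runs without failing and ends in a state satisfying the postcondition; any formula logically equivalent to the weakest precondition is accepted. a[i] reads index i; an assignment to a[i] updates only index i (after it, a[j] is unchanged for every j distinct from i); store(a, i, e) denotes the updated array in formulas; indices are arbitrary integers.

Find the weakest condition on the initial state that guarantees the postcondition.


Working backward. After the program, ¬(2*w = -4) must hold.
Before mem[e] := acc - 8: ¬(2*w = -4)
Before acc := acc - 2*w: ¬(2*w = -4)
Before e := 2*a[4] - 4: ¬(2*w = -4)
Before w := x + 3: ¬(2*x = -10)
Answer: WP = ¬(2*x = -10)


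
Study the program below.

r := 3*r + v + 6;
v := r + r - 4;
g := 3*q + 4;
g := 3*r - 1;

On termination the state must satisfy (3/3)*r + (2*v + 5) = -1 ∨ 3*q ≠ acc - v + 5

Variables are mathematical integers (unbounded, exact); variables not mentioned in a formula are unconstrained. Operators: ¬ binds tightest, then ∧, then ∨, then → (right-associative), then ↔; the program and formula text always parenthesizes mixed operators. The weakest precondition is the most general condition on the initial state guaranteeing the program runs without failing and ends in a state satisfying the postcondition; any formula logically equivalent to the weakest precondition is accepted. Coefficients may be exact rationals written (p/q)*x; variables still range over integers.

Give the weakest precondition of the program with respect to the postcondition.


Working backward. After the program, the postcondition (3/3)*r + (2*v + 5) = -1 ∨ 3*q ≠ acc - v + 5 must hold; in canonical form it is r + 2*v = -6 ∨ 3*q + v ≠ acc + 5.
Before g := 3*r - 1: r + 2*v = -6 ∨ 3*q + v ≠ acc + 5
Before g := 3*q + 4: r + 2*v = -6 ∨ 3*q + v ≠ acc + 5
Before v := r + r - 4: 5*r = 2 ∨ 3*q + 2*r ≠ acc + 9
Before r := 3*r + v + 6: 15*r + 5*v = -28 ∨ 3*q + 6*r + 2*v ≠ acc - 3
Answer: WP = 15*r + 5*v = -28 ∨ 3*q + 6*r + 2*v ≠ acc - 3


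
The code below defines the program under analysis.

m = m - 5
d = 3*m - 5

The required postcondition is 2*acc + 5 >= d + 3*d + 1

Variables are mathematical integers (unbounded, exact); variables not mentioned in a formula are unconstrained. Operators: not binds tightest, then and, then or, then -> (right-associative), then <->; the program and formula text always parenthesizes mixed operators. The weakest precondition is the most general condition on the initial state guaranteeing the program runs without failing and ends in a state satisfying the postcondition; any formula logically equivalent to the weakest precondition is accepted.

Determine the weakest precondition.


Working backward. After the program, the postcondition 2*acc + 5 >= d + 3*d + 1 must hold; in canonical form it is 2*acc >= 4*d - 4.
Before d := 3*m - 5: 2*acc >= 12*m - 24
Before m := m - 5: 2*acc >= 12*m - 84
Answer: WP = 2*acc >= 12*m - 84


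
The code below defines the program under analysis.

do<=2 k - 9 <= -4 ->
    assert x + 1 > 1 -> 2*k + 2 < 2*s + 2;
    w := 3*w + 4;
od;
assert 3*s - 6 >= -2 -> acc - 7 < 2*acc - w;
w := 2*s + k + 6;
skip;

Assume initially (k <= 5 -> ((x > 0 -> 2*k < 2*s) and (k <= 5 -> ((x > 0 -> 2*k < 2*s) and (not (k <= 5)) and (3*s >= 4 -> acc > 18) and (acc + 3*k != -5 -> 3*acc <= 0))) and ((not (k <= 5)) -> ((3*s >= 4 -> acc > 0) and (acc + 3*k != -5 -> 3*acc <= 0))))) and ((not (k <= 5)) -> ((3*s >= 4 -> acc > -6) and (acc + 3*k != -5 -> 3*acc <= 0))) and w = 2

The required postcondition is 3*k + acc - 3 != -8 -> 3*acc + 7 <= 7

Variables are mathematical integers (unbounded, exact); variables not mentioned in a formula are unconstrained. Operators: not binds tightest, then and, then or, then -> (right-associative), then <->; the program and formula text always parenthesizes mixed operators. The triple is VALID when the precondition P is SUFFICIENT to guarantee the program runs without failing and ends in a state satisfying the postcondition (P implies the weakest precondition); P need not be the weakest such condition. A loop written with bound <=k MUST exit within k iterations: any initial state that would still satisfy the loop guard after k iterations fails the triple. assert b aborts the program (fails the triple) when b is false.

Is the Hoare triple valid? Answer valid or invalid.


Working backward. After the program, the postcondition 3*k + acc - 3 != -8 -> 3*acc + 7 <= 7 must hold; in canonical form it is acc + 3*k != -5 -> 3*acc <= 0.
Before skip: acc + 3*k != -5 -> 3*acc <= 0
Before w := 2*s + k + 6: acc + 3*k != -5 -> 3*acc <= 0
Before assert 3*s - 6 >= -2 -> acc - 7 < 2*acc - w: (3*s >= 4 -> w < acc + 7) and (acc + 3*k != -5 -> 3*acc <= 0)
Before the loop (bound <=2), unroll the exhaustion recursion (WP_0 = exit-now case; WP_j = one more guarded iteration, up to j = 2):
  WP_0: (not (k <= 5)) and (3*s >= 4 -> w < acc + 7) and (acc + 3*k != -5 -> 3*acc <= 0)
  WP_1: (k <= 5 -> ((x > 0 -> 2*k < 2*s) and (not (k <= 5)) and (3*s >= 4 -> 3*w < acc + 3) and (acc + 3*k != -5 -> 3*acc <= 0))) and ((not (k <= 5)) -> ((3*s >= 4 -> w < acc + 7) and (acc + 3*k != -5 -> 3*acc <= 0)))
  WP_2: (k <= 5 -> ((x > 0 -> 2*k < 2*s) and (k <= 5 -> ((x > 0 -> 2*k < 2*s) and (not (k <= 5)) and (3*s >= 4 -> 9*w < acc - 9) and (acc + 3*k != -5 -> 3*acc <= 0))) and ((not (k <= 5)) -> ((3*s >= 4 -> 3*w < acc + 3) and (acc + 3*k != -5 -> 3*acc <= 0))))) and ((not (k <= 5)) -> ((3*s >= 4 -> w < acc + 7) and (acc + 3*k != -5 -> 3*acc <= 0)))
So before the loop: (k <= 5 -> ((x > 0 -> 2*k < 2*s) and (k <= 5 -> ((x > 0 -> 2*k < 2*s) and (not (k <= 5)) and (3*s >= 4 -> 9*w < acc - 9) and (acc + 3*k != -5 -> 3*acc <= 0))) and ((not (k <= 5)) -> ((3*s >= 4 -> 3*w < acc + 3) and (acc + 3*k != -5 -> 3*acc <= 0))))) and ((not (k <= 5)) -> ((3*s >= 4 -> w < acc + 7) and (acc + 3*k != -5 -> 3*acc <= 0)))
The weakest precondition is (k <= 5 -> ((x > 0 -> 2*k < 2*s) and (k <= 5 -> ((x > 0 -> 2*k < 2*s) and (not (k <= 5)) and (3*s >= 4 -> 9*w < acc - 9) and (acc + 3*k != -5 -> 3*acc <= 0))) and ((not (k <= 5)) -> ((3*s >= 4 -> 3*w < acc + 3) and (acc + 3*k != -5 -> 3*acc <= 0))))) and ((not (k <= 5)) -> ((3*s >= 4 -> w < acc + 7) and (acc + 3*k != -5 -> 3*acc <= 0))).
Check whether (k <= 5 -> ((x > 0 -> 2*k < 2*s) and (k <= 5 -> ((x > 0 -> 2*k < 2*s) and (not (k <= 5)) and (3*s >= 4 -> acc > 18) and (acc + 3*k != -5 -> 3*acc <= 0))) and ((not (k <= 5)) -> ((3*s >= 4 -> acc > 0) and (acc + 3*k != -5 -> 3*acc <= 0))))) and ((not (k <= 5)) -> ((3*s >= 4 -> acc > -6) and (acc + 3*k != -5 -> 3*acc <= 0))) and w = 2 implies it.
Countermodel: at the initial state acc = -5, k = 6, s = 2, w = 2, x = 0, the precondition holds but the weakest precondition fails.
Answer: invalid


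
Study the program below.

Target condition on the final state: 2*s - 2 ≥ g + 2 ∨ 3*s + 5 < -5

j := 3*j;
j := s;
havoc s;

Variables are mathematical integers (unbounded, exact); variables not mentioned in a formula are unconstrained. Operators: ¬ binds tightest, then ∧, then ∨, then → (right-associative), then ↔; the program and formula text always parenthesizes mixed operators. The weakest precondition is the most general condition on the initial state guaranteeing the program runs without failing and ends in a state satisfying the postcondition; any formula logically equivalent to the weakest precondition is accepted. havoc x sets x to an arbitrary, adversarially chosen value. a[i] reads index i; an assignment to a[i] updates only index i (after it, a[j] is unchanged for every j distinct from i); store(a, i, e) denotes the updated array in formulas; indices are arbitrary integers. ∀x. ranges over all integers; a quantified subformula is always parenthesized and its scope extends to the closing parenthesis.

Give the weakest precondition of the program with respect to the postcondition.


Working backward. After the program, the postcondition 2*s - 2 ≥ g + 2 ∨ 3*s + 5 < -5 must hold; in canonical form it is 2*s ≥ g + 4 ∨ 3*s < -10.
Before havoc s: ∀s_1. (2*s_1 ≥ g + 4 ∨ 3*s_1 < -10)
Before j := s: ∀s_1. (2*s_1 ≥ g + 4 ∨ 3*s_1 < -10)
Before j := 3*j: ∀s_1. (2*s_1 ≥ g + 4 ∨ 3*s_1 < -10)
Answer: WP = ∀s_1. (2*s_1 ≥ g + 4 ∨ 3*s_1 < -10)


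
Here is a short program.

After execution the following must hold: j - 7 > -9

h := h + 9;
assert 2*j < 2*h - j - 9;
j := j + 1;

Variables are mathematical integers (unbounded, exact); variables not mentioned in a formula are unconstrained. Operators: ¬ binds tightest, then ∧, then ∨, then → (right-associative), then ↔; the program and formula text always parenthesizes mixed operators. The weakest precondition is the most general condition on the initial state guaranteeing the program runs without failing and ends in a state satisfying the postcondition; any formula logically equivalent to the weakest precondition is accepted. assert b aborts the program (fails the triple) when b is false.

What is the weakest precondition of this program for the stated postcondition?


Working backward. After the program, the postcondition j - 7 > -9 must hold; in canonical form it is j > -2.
Before j := j + 1: j > -3
Before assert 2*j < 2*h - j - 9: 3*j < 2*h - 9 ∧ j > -3
Before h := h + 9: 3*j < 2*h + 9 ∧ j > -3
Answer: WP = 3*j < 2*h + 9 ∧ j > -3


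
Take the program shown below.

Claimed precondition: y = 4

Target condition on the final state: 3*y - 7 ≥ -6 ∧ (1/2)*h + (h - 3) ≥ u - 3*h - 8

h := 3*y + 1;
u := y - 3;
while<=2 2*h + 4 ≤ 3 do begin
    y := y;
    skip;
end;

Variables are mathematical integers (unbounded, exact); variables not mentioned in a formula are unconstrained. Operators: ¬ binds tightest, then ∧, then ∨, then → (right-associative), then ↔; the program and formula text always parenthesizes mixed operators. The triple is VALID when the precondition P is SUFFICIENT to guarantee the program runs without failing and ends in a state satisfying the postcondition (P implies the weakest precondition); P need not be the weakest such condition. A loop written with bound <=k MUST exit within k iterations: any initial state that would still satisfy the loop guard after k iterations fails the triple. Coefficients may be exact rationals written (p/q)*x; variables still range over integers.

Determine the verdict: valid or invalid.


Working backward. After the program, the postcondition 3*y - 7 ≥ -6 ∧ (1/2)*h + (h - 3) ≥ u - 3*h - 8 must hold; in canonical form it is 3*y ≥ 1 ∧ (9/2)*h ≥ u - 5.
Before the loop (bound <=2), unroll the exhaustion recursion (WP_0 = exit-now case; WP_j = one more guarded iteration, up to j = 2):
  WP_0: (¬(2*h ≤ -1)) ∧ 3*y ≥ 1 ∧ (9/2)*h ≥ u - 5
  WP_1: (2*h ≤ -1 → ((¬(2*h ≤ -1)) ∧ 3*y ≥ 1 ∧ (9/2)*h ≥ u - 5)) ∧ ((¬(2*h ≤ -1)) → (3*y ≥ 1 ∧ (9/2)*h ≥ u - 5))
  WP_2: (2*h ≤ -1 → ((2*h ≤ -1 → ((¬(2*h ≤ -1)) ∧ 3*y ≥ 1 ∧ (9/2)*h ≥ u - 5)) ∧ ((¬(2*h ≤ -1)) → (3*y ≥ 1 ∧ (9/2)*h ≥ u - 5)))) ∧ ((¬(2*h ≤ -1)) → (3*y ≥ 1 ∧ (9/2)*h ≥ u - 5))
So before the loop: (2*h ≤ -1 → ((2*h ≤ -1 → ((¬(2*h ≤ -1)) ∧ 3*y ≥ 1 ∧ (9/2)*h ≥ u - 5)) ∧ ((¬(2*h ≤ -1)) → (3*y ≥ 1 ∧ (9/2)*h ≥ u - 5)))) ∧ ((¬(2*h ≤ -1)) → (3*y ≥ 1 ∧ (9/2)*h ≥ u - 5))
Before u := y - 3: (2*h ≤ -1 → ((2*h ≤ -1 → ((¬(2*h ≤ -1)) ∧ 3*y ≥ 1 ∧ (9/2)*h ≥ y - 8)) ∧ ((¬(2*h ≤ -1)) → (3*y ≥ 1 ∧ (9/2)*h ≥ y - 8)))) ∧ ((¬(2*h ≤ -1)) → (3*y ≥ 1 ∧ (9/2)*h ≥ y - 8))
Before h := 3*y + 1: (6*y ≤ -3 → ((6*y ≤ -3 → ((¬(6*y ≤ -3)) ∧ 3*y ≥ 1 ∧ (25/2)*y ≥ -25/2)) ∧ ((¬(6*y ≤ -3)) → (3*y ≥ 1 ∧ (25/2)*y ≥ -25/2)))) ∧ ((¬(6*y ≤ -3)) → (3*y ≥ 1 ∧ (25/2)*y ≥ -25/2))
The weakest precondition is (6*y ≤ -3 → ((6*y ≤ -3 → ((¬(6*y ≤ -3)) ∧ 3*y ≥ 1 ∧ (25/2)*y ≥ -25/2)) ∧ ((¬(6*y ≤ -3)) → (3*y ≥ 1 ∧ (25/2)*y ≥ -25/2)))) ∧ ((¬(6*y ≤ -3)) → (3*y ≥ 1 ∧ (25/2)*y ≥ -25/2)).
Check whether y = 4 implies it.
Every state satisfying the precondition satisfies the weakest precondition: the implication holds.
Answer: valid


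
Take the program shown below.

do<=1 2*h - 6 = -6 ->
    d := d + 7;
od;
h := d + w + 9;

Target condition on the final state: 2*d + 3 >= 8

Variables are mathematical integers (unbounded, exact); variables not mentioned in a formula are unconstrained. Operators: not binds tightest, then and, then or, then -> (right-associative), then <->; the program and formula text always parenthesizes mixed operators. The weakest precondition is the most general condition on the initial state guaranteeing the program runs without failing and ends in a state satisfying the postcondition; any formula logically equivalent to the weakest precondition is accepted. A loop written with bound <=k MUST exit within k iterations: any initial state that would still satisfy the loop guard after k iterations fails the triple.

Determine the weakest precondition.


Working backward. After the program, the postcondition 2*d + 3 >= 8 must hold; in canonical form it is 2*d >= 5.
Before h := d + w + 9: 2*d >= 5
Before the loop (bound <=1), unroll the exhaustion recursion (WP_0 = exit-now case; WP_j = one more guarded iteration, up to j = 1):
  WP_0: (not (2*h = 0)) and 2*d >= 5
  WP_1: (2*h = 0 -> ((not (2*h = 0)) and 2*d >= -9)) and ((not (2*h = 0)) -> 2*d >= 5)
So before the loop: (2*h = 0 -> ((not (2*h = 0)) and 2*d >= -9)) and ((not (2*h = 0)) -> 2*d >= 5)
Answer: WP = (2*h = 0 -> ((not (2*h = 0)) and 2*d >= -9)) and ((not (2*h = 0)) -> 2*d >= 5)


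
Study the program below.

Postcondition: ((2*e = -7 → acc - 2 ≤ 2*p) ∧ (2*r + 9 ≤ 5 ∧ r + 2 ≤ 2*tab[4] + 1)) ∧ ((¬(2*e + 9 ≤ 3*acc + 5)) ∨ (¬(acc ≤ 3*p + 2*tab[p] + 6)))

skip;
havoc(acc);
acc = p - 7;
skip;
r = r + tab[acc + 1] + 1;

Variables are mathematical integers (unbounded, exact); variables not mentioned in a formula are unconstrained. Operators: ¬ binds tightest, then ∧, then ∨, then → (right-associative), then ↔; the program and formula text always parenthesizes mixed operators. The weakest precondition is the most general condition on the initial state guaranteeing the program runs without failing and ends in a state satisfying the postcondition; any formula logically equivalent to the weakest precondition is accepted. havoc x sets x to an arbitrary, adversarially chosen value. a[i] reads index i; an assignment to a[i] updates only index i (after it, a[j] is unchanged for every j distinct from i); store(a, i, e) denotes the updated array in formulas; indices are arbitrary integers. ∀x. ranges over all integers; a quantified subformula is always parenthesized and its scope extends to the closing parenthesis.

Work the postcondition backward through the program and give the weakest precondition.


Working backward. After the program, the postcondition ((2*e = -7 → acc - 2 ≤ 2*p) ∧ (2*r + 9 ≤ 5 ∧ r + 2 ≤ 2*tab[4] + 1)) ∧ ((¬(2*e + 9 ≤ 3*acc + 5)) ∨ (¬(acc ≤ 3*p + 2*tab[p] + 6))) must hold; in canonical form it is (2*e = -7 → acc ≤ 2*p + 2) ∧ 2*r ≤ -4 ∧ r ≤ 2*tab[4] - 1 ∧ ((¬(2*e ≤ 3*acc - 4)) ∨ (¬(acc ≤ 2*tab[p] + 3*p + 6))).
Before r := r + tab[acc + 1] + 1: (2*e = -7 → acc ≤ 2*p + 2) ∧ 2*tab[acc + 1] + 2*r ≤ -6 ∧ tab[acc + 1] + r ≤ 2*tab[4] - 2 ∧ ((¬(2*e ≤ 3*acc - 4)) ∨ (¬(acc ≤ 2*tab[p] + 3*p + 6)))
Before skip: (2*e = -7 → acc ≤ 2*p + 2) ∧ 2*tab[acc + 1] + 2*r ≤ -6 ∧ tab[acc + 1] + r ≤ 2*tab[4] - 2 ∧ ((¬(2*e ≤ 3*acc - 4)) ∨ (¬(acc ≤ 2*tab[p] + 3*p + 6)))
Before acc := p - 7: (2*e = -7 → p ≥ -9) ∧ 2*tab[p - 6] + 2*r ≤ -6 ∧ tab[p - 6] + r ≤ 2*tab[4] - 2 ∧ ((¬(2*e ≤ 3*p - 25)) ∨ (¬(2*tab[p] + 2*p ≥ -13)))
Before havoc acc: (2*e = -7 → p ≥ -9) ∧ 2*tab[p - 6] + 2*r ≤ -6 ∧ tab[p - 6] + r ≤ 2*tab[4] - 2 ∧ ((¬(2*e ≤ 3*p - 25)) ∨ (¬(2*tab[p] + 2*p ≥ -13)))
Before skip: (2*e = -7 → p ≥ -9) ∧ 2*tab[p - 6] + 2*r ≤ -6 ∧ tab[p - 6] + r ≤ 2*tab[4] - 2 ∧ ((¬(2*e ≤ 3*p - 25)) ∨ (¬(2*tab[p] + 2*p ≥ -13)))
Answer: WP = (2*e = -7 → p ≥ -9) ∧ 2*tab[p - 6] + 2*r ≤ -6 ∧ tab[p - 6] + r ≤ 2*tab[4] - 2 ∧ ((¬(2*e ≤ 3*p - 25)) ∨ (¬(2*tab[p] + 2*p ≥ -13)))


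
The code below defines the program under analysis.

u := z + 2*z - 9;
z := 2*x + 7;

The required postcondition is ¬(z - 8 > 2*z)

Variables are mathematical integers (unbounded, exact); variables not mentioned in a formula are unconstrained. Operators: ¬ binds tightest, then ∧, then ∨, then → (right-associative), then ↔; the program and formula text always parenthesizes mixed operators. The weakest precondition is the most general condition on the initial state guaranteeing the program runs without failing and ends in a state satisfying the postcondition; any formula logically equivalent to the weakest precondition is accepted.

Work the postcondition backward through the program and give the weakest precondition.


Working backward. After the program, the postcondition ¬(z - 8 > 2*z) must hold; in canonical form it is ¬(z < -8).
Before z := 2*x + 7: ¬(2*x < -15)
Before u := z + 2*z - 9: ¬(2*x < -15)
Answer: WP = ¬(2*x < -15)


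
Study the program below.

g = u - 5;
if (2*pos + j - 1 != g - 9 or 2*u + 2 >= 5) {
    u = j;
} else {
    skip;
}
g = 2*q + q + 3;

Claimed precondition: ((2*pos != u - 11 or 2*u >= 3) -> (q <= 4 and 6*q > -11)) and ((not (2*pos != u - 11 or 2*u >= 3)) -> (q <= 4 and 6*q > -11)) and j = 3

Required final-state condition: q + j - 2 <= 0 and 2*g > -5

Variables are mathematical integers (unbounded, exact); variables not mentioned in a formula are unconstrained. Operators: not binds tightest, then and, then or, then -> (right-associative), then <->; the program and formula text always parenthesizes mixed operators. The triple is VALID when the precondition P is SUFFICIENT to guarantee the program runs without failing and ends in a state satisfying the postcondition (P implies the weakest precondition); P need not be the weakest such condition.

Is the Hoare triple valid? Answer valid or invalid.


Working backward. After the program, the postcondition q + j - 2 <= 0 and 2*g > -5 must hold; in canonical form it is j + q <= 2 and 2*g > -5.
Before g := 2*q + q + 3: j + q <= 2 and 6*q > -11
Then branch requires j + q <= 2 and 6*q > -11; else branch requires j + q <= 2 and 6*q > -11.
Before the if: ((j + 2*pos != g - 8 or 2*u >= 3) -> (j + q <= 2 and 6*q > -11)) and ((not (j + 2*pos != g - 8 or 2*u >= 3)) -> (j + q <= 2 and 6*q > -11))
Before g := u - 5: ((j + 2*pos != u - 13 or 2*u >= 3) -> (j + q <= 2 and 6*q > -11)) and ((not (j + 2*pos != u - 13 or 2*u >= 3)) -> (j + q <= 2 and 6*q > -11))
The weakest precondition is ((j + 2*pos != u - 13 or 2*u >= 3) -> (j + q <= 2 and 6*q > -11)) and ((not (j + 2*pos != u - 13 or 2*u >= 3)) -> (j + q <= 2 and 6*q > -11)).
Check whether ((2*pos != u - 11 or 2*u >= 3) -> (q <= 4 and 6*q > -11)) and ((not (2*pos != u - 11 or 2*u >= 3)) -> (q <= 4 and 6*q > -11)) and j = 3 implies it.
Countermodel: at the initial state j = 3, pos = -8, q = 0, u = 0, the precondition holds but the weakest precondition fails.
Answer: invalid


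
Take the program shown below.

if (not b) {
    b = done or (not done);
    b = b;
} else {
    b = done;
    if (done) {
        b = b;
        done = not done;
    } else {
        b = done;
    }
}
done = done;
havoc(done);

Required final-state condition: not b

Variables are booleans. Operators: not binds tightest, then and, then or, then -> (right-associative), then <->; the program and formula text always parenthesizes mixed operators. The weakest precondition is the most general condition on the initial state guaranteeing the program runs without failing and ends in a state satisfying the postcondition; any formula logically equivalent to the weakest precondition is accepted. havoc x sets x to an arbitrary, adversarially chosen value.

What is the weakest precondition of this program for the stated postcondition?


Working backward. After the program, not b must hold.
Before havoc done: not b
Before done := done: not b
Then branch requires false; else branch requires done -> (not done).
Before the if: b and (b -> (done -> (not done)))
Answer: WP = b and (b -> (done -> (not done)))


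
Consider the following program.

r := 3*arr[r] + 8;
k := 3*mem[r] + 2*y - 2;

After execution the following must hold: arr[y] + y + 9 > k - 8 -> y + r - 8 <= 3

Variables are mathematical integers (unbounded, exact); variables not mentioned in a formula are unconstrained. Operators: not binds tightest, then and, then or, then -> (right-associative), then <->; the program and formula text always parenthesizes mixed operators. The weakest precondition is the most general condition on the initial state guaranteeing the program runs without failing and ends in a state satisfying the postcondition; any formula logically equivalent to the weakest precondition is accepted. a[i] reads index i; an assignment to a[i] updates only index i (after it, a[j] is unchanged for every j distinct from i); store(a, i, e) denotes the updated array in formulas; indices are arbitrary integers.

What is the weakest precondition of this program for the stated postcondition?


Working backward. After the program, the postcondition arr[y] + y + 9 > k - 8 -> y + r - 8 <= 3 must hold; in canonical form it is arr[y] + y > k - 17 -> r + y <= 11.
Before k := 3*mem[r] + 2*y - 2: arr[y] > 3*mem[r] + y - 19 -> r + y <= 11
Before r := 3*arr[r] + 8: arr[y] > 3*mem[3*arr[r] + 8] + y - 19 -> 3*arr[r] + y <= 3
Answer: WP = arr[y] > 3*mem[3*arr[r] + 8] + y - 19 -> 3*arr[r] + y <= 3


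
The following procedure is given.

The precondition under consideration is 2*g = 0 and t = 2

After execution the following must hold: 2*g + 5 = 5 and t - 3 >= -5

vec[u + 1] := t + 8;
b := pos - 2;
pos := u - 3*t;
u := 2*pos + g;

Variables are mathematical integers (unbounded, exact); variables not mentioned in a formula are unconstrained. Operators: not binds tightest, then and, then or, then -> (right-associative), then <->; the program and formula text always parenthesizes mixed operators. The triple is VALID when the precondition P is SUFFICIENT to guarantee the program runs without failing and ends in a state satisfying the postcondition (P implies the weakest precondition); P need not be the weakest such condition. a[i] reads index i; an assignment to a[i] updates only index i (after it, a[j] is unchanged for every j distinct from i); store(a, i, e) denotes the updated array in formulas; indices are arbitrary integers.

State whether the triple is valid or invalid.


Working backward. After the program, the postcondition 2*g + 5 = 5 and t - 3 >= -5 must hold; in canonical form it is 2*g = 0 and t >= -2.
Before u := 2*pos + g: 2*g = 0 and t >= -2
Before pos := u - 3*t: 2*g = 0 and t >= -2
Before b := pos - 2: 2*g = 0 and t >= -2
Before vec[u + 1] := t + 8: 2*g = 0 and t >= -2
The weakest precondition is 2*g = 0 and t >= -2.
Check whether 2*g = 0 and t = 2 implies it.
Every state satisfying the precondition satisfies the weakest precondition: the implication holds.
Answer: valid


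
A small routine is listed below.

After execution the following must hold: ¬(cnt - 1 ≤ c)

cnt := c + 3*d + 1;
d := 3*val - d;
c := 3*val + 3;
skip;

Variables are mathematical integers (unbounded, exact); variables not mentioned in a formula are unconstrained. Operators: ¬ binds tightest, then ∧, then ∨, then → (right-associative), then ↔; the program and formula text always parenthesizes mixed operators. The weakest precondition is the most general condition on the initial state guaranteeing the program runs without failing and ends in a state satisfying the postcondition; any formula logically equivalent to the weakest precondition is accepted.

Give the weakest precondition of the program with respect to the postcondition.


Working backward. After the program, the postcondition ¬(cnt - 1 ≤ c) must hold; in canonical form it is ¬(cnt ≤ c + 1).
Before skip: ¬(cnt ≤ c + 1)
Before c := 3*val + 3: ¬(cnt ≤ 3*val + 4)
Before d := 3*val - d: ¬(cnt ≤ 3*val + 4)
Before cnt := c + 3*d + 1: ¬(c + 3*d ≤ 3*val + 3)
Answer: WP = ¬(c + 3*d ≤ 3*val + 3)


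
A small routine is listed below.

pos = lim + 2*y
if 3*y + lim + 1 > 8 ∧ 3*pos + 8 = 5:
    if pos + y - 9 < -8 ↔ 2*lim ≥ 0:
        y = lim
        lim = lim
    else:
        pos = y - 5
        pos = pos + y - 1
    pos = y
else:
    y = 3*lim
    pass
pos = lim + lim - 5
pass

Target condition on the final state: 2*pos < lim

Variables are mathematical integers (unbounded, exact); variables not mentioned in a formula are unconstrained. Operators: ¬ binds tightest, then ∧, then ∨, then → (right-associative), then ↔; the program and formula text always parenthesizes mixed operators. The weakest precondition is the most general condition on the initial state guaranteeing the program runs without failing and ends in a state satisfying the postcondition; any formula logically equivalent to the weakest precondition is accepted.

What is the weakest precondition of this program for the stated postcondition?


Working backward. After the program, 2*pos < lim must hold.
Before skip: 2*pos < lim
Before pos := lim + lim - 5: 3*lim < 10
Then branch requires ((pos + y < 1 ↔ 2*lim ≥ 0) → 3*lim < 10) ∧ ((¬(pos + y < 1 ↔ 2*lim ≥ 0)) → 3*lim < 10); else branch requires 3*lim < 10.
Before the if: ((lim + 3*y > 7 ∧ 3*pos = -3) → (((pos + y < 1 ↔ 2*lim ≥ 0) → 3*lim < 10) ∧ ((¬(pos + y < 1 ↔ 2*lim ≥ 0)) → 3*lim < 10))) ∧ ((¬(lim + 3*y > 7 ∧ 3*pos = -3)) → 3*lim < 10)
Before pos := lim + 2*y: ((lim + 3*y > 7 ∧ 3*lim + 6*y = -3) → (((lim + 3*y < 1 ↔ 2*lim ≥ 0) → 3*lim < 10) ∧ ((¬(lim + 3*y < 1 ↔ 2*lim ≥ 0)) → 3*lim < 10))) ∧ ((¬(lim + 3*y > 7 ∧ 3*lim + 6*y = -3)) → 3*lim < 10)
Answer: WP = ((lim + 3*y > 7 ∧ 3*lim + 6*y = -3) → (((lim + 3*y < 1 ↔ 2*lim ≥ 0) → 3*lim < 10) ∧ ((¬(lim + 3*y < 1 ↔ 2*lim ≥ 0)) → 3*lim < 10))) ∧ ((¬(lim + 3*y > 7 ∧ 3*lim + 6*y = -3)) → 3*lim < 10)


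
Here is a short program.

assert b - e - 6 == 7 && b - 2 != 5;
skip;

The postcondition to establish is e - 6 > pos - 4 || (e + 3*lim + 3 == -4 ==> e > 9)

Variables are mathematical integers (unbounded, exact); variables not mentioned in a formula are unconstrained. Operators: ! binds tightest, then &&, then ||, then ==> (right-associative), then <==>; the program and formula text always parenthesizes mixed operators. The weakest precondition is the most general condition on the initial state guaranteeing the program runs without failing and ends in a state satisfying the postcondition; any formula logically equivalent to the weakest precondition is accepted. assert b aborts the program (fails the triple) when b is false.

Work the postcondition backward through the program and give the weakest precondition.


Working backward. After the program, the postcondition e - 6 > pos - 4 || (e + 3*lim + 3 == -4 ==> e > 9) must hold; in canonical form it is e > pos + 2 || (e + 3*lim == -7 ==> e > 9).
Before skip: e > pos + 2 || (e + 3*lim == -7 ==> e > 9)
Before assert b - e - 6 == 7 && b - 2 != 5: b == e + 13 && b != 7 && (e > pos + 2 || (e + 3*lim == -7 ==> e > 9))
Answer: WP = b == e + 13 && b != 7 && (e > pos + 2 || (e + 3*lim == -7 ==> e > 9))
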